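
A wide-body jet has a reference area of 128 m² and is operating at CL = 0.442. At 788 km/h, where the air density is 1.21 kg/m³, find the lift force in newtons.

L = 1.64×10^6 N

Convert speed: v = 788 km/h ÷ 3.6 = 218.9 m/s.
L = ½ρv²S·CL = ½ × 1.21 × 218.9² × 128 × 0.442 = 1.64×10^6 N ≈ 1640 kN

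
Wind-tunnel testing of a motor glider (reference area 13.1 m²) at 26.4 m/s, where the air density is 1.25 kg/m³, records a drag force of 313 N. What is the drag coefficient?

CD = 0.0549

From D = ½ρv²S·CD, rearranging gives CD = 2D/(ρv²S).
CD = 2 × 313 / (1.25 × 26.4² × 13.1) = 0.0549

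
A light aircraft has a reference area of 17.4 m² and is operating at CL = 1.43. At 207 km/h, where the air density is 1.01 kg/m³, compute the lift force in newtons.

Convert speed: v = 207 km/h ÷ 3.6 = 57.5 m/s.
L = ½ρv²S·CL = ½ × 1.01 × 57.5² × 17.4 × 1.43 = 41500 N ≈ 41.5 kN

L = 41500 N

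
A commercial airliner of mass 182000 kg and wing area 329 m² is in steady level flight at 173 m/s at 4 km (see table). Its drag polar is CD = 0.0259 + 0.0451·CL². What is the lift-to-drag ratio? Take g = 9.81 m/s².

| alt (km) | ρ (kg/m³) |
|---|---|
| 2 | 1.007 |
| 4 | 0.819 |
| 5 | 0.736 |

At 4 km, from the table: ρ = 0.819 kg/m³.
Weight W = mg = 182000 × 9.81 = 1.7854×10^6 N; in level flight L = W.
Dynamic pressure q = 0.5 × 0.819 × 173² = 12260 Pa.
CL = W/(q·S) = 1.7854×10^6 / (12260 × 329) = 0.4428.
CD = 0.0259 + 0.0451 × 0.4428² = 0.03474.
L/D = CL/CD = 0.4428 / 0.03474 = 12.7

L/D = 12.7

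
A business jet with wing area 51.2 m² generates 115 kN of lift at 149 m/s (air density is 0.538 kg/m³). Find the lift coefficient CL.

From L = ½ρv²S·CL, rearranging gives CL = 2L/(ρv²S).
CL = 2 × 1.15×10^5 / (0.538 × 149² × 51.2) = 0.376

CL = 0.376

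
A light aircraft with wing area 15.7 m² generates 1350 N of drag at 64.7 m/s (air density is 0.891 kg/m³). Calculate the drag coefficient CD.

CD = 0.0461

From D = ½ρv²S·CD, rearranging gives CD = 2D/(ρv²S).
CD = 2 × 1350 / (0.891 × 64.7² × 15.7) = 0.0461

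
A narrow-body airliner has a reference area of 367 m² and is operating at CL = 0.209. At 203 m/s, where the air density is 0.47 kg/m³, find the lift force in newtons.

L = 7.43×10^5 N

Dynamic pressure q = ½ρv² = ½ × 0.47 × 203² = 9684 Pa.
L = q·S·CL = 9684 × 367 × 0.209 = 7.43×10^5 N ≈ 743 kN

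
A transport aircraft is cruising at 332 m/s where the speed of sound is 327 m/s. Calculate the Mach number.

M = v/a = 332 / 327 = 1.02

M = 1.02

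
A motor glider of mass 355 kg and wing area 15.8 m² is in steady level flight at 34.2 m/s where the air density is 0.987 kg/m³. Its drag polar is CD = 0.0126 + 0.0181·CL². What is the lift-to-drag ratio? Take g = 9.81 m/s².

In steady level flight, lift balances weight: W = mg = 355 × 9.81 = 3482.6 N.
Dynamic pressure q = 0.5 × 0.987 × 34.2² = 577.2 Pa.
Required CL = L/(qS) = 3482.6/(577.2·15.8) = 0.3819.
CD = 0.0126 + 0.0181 × 0.3819² = 0.01524.
L/D = CL/CD = 0.3819 / 0.01524 = 25.1

L/D = 25.1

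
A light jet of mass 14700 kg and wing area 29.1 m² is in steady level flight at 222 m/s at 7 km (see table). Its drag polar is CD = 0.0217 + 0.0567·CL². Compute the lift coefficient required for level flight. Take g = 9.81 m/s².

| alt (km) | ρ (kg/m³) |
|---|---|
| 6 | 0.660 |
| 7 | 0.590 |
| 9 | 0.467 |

CL = 0.341

At 7 km, from the table: ρ = 0.590 kg/m³.
Level flight ⇒ L = W = m·g = 14700 × 9.81 = 1.4421×10^5 N.
q = ½ρv² = ½ × 0.59 × 222² = 14540 Pa.
CL = 2W/(ρv²S) = 2×1.4421×10^5/(0.59×222²×29.1) = 0.3409.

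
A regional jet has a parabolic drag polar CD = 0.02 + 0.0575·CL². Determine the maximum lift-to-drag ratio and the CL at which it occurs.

(L/D)max = 14.7, at CL = 0.59

For CD = CD0 + K·CL², (L/D)max occurs at CL* = √(CD0/K) and equals 1/(2√(K·CD0)).
(L/D)max = 1/(2√(0.0575 × 0.02)) = 1/(2 × 0.03391) = 14.7
CL* = √(0.02/0.0575) = 0.59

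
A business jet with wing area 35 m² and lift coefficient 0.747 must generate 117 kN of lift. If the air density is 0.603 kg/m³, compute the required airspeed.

L = ½ρv²S·CL ⇒ v = √(2L/(ρ·S·CL))
v = √(2 × 1.17×10^5 / (0.603 × 35 × 0.747)) = √14840 = 122 m/s

v = 122 m/s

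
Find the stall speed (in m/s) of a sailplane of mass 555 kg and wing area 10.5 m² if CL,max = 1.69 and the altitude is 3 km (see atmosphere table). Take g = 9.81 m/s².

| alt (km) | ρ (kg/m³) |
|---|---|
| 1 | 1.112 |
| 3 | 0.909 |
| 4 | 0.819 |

At 3 km, from the table: ρ = 0.909 kg/m³.
Weight W = mg = 555 × 9.81 = 5445 N.
From L = ½ρV²S·CL,max = W: V_stall = √(2W/(ρSCL,max)) = √(2·5445/(0.909·10.5·1.69))
V_stall = √675.1 = 26 m/s

V_stall = 26 m/s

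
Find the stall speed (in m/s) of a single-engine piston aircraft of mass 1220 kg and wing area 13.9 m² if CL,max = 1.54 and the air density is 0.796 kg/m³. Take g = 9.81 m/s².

Weight W = mg = 1220 × 9.81 = 11970 N.
From L = ½ρV²S·CL,max = W: V_stall = √(2W/(ρSCL,max)) = √(2·11970/(0.796·13.9·1.54))
V_stall = √1405 = 37.5 m/s

V_stall = 37.5 m/s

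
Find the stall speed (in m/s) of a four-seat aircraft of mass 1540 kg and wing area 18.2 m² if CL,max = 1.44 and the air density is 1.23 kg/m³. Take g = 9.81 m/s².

Stall occurs when L = W at CL,max. W = mg = 1540 × 9.81 = 15110 N.
V_stall = √(2W/(ρ·S·CL,max)) = √(2 × 15110 / (1.23 × 18.2 × 1.44))
V_stall = √937.3 = 30.6 m/s

V_stall = 30.6 m/s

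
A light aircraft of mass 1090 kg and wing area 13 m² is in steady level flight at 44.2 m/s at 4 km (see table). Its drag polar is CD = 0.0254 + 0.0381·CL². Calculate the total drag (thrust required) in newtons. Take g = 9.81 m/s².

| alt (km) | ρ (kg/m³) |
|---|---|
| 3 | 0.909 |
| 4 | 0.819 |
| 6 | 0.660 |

At 4 km, from the table: ρ = 0.819 kg/m³.
Level flight ⇒ L = W = m·g = 1090 × 9.81 = 10693 N.
q = ½ρv² = ½ × 0.819 × 44.2² = 800 Pa.
Required CL = L/(qS) = 10693/(800·13) = 1.028.
CD = 0.0254 + 0.0381 × 1.028² = 0.06567.
D = q·S·CD = 800 × 13 × 0.06567 = 683 N

D = 683 N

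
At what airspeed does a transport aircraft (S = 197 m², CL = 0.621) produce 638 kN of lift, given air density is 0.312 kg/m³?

v = 183 m/s

L = ½ρv²S·CL ⇒ v = √(2L/(ρ·S·CL))
v = √(2 × 6.38×10^5 / (0.312 × 197 × 0.621)) = √33430 = 183 m/s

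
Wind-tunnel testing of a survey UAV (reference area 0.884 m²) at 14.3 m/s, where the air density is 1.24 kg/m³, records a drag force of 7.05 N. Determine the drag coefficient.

CD = 0.0629

From D = ½ρv²S·CD, rearranging gives CD = 2D/(ρv²S).
CD = 2 × 7.05 / (1.24 × 14.3² × 0.884) = 0.0629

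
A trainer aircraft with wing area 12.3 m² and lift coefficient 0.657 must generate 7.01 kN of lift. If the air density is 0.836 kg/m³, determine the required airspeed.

L = ½ρv²S·CL ⇒ v = √(2L/(ρ·S·CL))
v = √(2 × 7010 / (0.836 × 12.3 × 0.657)) = √2075 = 45.6 m/s

v = 45.6 m/s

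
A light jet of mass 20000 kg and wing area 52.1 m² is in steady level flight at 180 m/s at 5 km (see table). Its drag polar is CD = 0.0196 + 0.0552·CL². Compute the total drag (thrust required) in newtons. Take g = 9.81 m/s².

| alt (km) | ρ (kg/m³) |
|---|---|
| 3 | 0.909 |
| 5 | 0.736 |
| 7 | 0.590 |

D = 15600 N

At 5 km, from the table: ρ = 0.736 kg/m³.
In steady level flight, lift balances weight: W = mg = 20000 × 9.81 = 1.962×10^5 N.
q = ½ρv² = ½ × 0.736 × 180² = 11920 Pa.
Required CL = L/(qS) = 1.962×10^5/(11920·52.1) = 0.3158.
CD = 0.0196 + 0.0552 × 0.3158² = 0.02511.
D = q·S·CD = 11920 × 52.1 × 0.02511 = 15600 N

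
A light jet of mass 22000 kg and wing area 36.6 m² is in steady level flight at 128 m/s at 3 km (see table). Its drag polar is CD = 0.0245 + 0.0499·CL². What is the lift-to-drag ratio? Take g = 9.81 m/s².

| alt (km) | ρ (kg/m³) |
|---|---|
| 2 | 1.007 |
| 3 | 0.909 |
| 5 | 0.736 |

L/D = 14.2

At 3 km, from the table: ρ = 0.909 kg/m³.
In steady level flight, lift balances weight: W = mg = 22000 × 9.81 = 2.1582×10^5 N.
Dynamic pressure q = 0.5 × 0.909 × 128² = 7447 Pa.
CL = W/(q·S) = 2.1582×10^5 / (7447 × 36.6) = 0.7919.
CD = 0.0245 + 0.0499 × 0.7919² = 0.05579.
L/D = CL/CD = 0.7919 / 0.05579 = 14.2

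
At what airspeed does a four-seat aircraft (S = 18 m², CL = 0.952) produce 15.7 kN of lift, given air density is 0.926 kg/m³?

L = ½ρv²S·CL ⇒ v = √(2L/(ρ·S·CL))
v = √(2 × 15700 / (0.926 × 18 × 0.952)) = √1979 = 44.5 m/s

v = 44.5 m/s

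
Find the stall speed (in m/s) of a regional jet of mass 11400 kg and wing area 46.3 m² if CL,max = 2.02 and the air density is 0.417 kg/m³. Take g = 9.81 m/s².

V_stall = 75.7 m/s

Stall occurs when L = W at CL,max. W = mg = 11400 × 9.81 = 1.118×10^5 N.
From L = ½ρV²S·CL,max = W: V_stall = √(2W/(ρSCL,max)) = √(2·1.118×10^5/(0.417·46.3·2.02))
V_stall = √5735 = 75.7 m/s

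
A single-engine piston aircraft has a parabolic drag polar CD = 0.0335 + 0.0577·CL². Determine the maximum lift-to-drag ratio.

For CD = CD0 + K·CL², (L/D)max occurs at CL* = √(CD0/K) and equals 1/(2√(K·CD0)).
(L/D)max = 1/(2√(0.0577 × 0.0335)) = 1/(2 × 0.04397) = 11.4

(L/D)max = 11.4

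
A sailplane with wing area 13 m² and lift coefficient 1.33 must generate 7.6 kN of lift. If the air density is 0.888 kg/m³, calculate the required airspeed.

L = ½ρv²S·CL ⇒ v = √(2L/(ρ·S·CL))
v = √(2 × 7600 / (0.888 × 13 × 1.33)) = √990 = 31.5 m/s

v = 31.5 m/s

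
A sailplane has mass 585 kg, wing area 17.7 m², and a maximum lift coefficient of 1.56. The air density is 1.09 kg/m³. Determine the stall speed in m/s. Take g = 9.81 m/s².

V_stall = 19.5 m/s

Weight W = mg = 585 × 9.81 = 5739 N.
V_stall = √(2W/(ρ·S·CL,max)) = √(2 × 5739 / (1.09 × 17.7 × 1.56))
V_stall = √381.4 = 19.5 m/s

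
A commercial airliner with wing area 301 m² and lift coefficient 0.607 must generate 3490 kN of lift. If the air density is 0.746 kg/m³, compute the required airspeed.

v = 226 m/s

L = ½ρv²S·CL ⇒ v = √(2L/(ρ·S·CL))
v = √(2 × 3.49×10^6 / (0.746 × 301 × 0.607)) = √51210 = 226 m/s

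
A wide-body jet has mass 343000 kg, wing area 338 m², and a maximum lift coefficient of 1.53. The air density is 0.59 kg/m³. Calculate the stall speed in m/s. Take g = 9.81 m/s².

Weight W = mg = 343000 × 9.81 = 3.365×10^6 N.
From L = ½ρV²S·CL,max = W: V_stall = √(2W/(ρSCL,max)) = √(2·3.365×10^6/(0.59·338·1.53))
V_stall = √22060 = 149 m/s

V_stall = 149 m/s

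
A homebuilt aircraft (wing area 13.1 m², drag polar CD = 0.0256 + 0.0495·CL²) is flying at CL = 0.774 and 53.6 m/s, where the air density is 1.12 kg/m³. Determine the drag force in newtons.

D = 1160 N

CD = 0.0256 + 0.0495 × 0.774² = 0.05525
D = ½ρv²S·CD = ½ × 1.12 × 53.6² × 13.1 × 0.05525 = 1160 N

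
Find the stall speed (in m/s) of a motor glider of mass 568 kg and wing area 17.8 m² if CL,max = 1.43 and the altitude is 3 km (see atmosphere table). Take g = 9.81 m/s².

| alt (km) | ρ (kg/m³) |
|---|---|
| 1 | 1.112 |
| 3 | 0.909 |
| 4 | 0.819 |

V_stall = 21.9 m/s

At 3 km, from the table: ρ = 0.909 kg/m³.
At stall, lift equals weight: L = W = m·g = 568 × 9.81 = 5572 N.
From L = ½ρV²S·CL,max = W: V_stall = √(2W/(ρSCL,max)) = √(2·5572/(0.909·17.8·1.43))
V_stall = √481.6 = 21.9 m/s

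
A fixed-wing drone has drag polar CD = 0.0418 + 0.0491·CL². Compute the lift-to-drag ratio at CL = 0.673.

CD = 0.0418 + 0.0491 × 0.673² = 0.06404
L/D = CL/CD = 0.673 / 0.06404 = 10.5

L/D = 10.5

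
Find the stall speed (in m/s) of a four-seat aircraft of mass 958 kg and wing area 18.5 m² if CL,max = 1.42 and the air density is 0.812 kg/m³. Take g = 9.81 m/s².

V_stall = 29.7 m/s

At stall, lift equals weight: L = W = m·g = 958 × 9.81 = 9398 N.
From L = ½ρV²S·CL,max = W: V_stall = √(2W/(ρSCL,max)) = √(2·9398/(0.812·18.5·1.42))
V_stall = √881.1 = 29.7 m/s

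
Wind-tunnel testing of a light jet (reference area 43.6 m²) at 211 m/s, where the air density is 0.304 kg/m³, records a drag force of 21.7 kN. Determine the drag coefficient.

CD = 0.0735

From D = ½ρv²S·CD, rearranging gives CD = 2D/(ρv²S).
CD = 2 × 21700 / (0.304 × 211² × 43.6) = 0.0735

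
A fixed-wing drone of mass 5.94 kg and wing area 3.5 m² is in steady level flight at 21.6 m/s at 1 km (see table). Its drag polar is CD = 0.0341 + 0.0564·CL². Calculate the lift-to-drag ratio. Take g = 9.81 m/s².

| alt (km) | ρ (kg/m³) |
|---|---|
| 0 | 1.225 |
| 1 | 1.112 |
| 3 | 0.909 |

L/D = 1.87

At 1 km, from the table: ρ = 1.112 kg/m³.
Weight W = mg = 5.94 × 9.81 = 58.271 N; in level flight L = W.
q = ½ρv² = ½ × 1.112 × 21.6² = 259.4 Pa.
CL = W/(q·S) = 58.271 / (259.4 × 3.5) = 0.06418.
CD = 0.0341 + 0.0564 × 0.06418² = 0.03433.
L/D = CL/CD = 0.06418 / 0.03433 = 1.87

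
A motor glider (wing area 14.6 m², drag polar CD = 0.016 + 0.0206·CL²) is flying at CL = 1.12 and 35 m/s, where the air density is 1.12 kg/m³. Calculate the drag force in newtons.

CD = 0.016 + 0.0206 × 1.12² = 0.04184
D = ½ρv²S·CD = ½ × 1.12 × 35² × 14.6 × 0.04184 = 419 N

D = 419 N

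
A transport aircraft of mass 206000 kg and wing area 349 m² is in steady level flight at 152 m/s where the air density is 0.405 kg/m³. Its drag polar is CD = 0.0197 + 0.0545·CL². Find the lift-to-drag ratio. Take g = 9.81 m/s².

L/D = 12

Weight W = mg = 206000 × 9.81 = 2.0209×10^6 N; in level flight L = W.
q = ½ρv² = ½ × 0.405 × 152² = 4679 Pa.
CL = W/(q·S) = 2.0209×10^6 / (4679 × 349) = 1.238.
CD = 0.0197 + 0.0545 × 1.238² = 0.1032.
L/D = CL/CD = 1.238 / 0.1032 = 12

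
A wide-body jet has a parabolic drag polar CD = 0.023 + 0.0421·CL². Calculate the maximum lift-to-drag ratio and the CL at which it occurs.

(L/D)max = 16.1, at CL = 0.739

For CD = CD0 + K·CL², (L/D)max occurs at CL* = √(CD0/K) and equals 1/(2√(K·CD0)).
(L/D)max = 1/(2√(0.0421 × 0.023)) = 1/(2 × 0.03112) = 16.1
CL* = √(0.023/0.0421) = 0.739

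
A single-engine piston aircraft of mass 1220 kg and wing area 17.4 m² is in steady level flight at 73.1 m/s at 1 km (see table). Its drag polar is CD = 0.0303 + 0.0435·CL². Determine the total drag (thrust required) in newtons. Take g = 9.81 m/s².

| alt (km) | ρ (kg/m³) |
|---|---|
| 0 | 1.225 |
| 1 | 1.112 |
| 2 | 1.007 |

At 1 km, from the table: ρ = 1.112 kg/m³.
Level flight ⇒ L = W = m·g = 1220 × 9.81 = 11968 N.
q = ½ρv² = ½ × 1.112 × 73.1² = 2971 Pa.
Required CL = L/(qS) = 11968/(2971·17.4) = 0.2315.
CD = 0.0303 + 0.0435 × 0.2315² = 0.03263.
D = q·S·CD = 2971 × 17.4 × 0.03263 = 1687 N

D = 1690 N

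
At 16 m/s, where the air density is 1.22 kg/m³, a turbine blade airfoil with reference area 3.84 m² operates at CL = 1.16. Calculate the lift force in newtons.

L = 696 N

L = ½ρv²S·CL = ½ × 1.22 × 16² × 3.84 × 1.16 = 696 N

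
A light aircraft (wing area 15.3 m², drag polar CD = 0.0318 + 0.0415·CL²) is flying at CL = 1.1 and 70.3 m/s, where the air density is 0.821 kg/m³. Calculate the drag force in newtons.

CD = 0.0318 + 0.0415 × 1.1² = 0.08202
D = ½ρv²S·CD = ½ × 0.821 × 70.3² × 15.3 × 0.08202 = 2550 N

D = 2550 N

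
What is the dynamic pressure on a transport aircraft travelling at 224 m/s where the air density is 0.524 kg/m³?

q = 13100 Pa

q = ½ρv² = ½ × 0.524 × 224² = 13100 Pa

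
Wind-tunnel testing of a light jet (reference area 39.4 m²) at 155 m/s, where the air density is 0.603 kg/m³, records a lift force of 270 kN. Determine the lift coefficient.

CL = 0.946

From L = ½ρv²S·CL, rearranging gives CL = 2L/(ρv²S).
CL = 2 × 2.7×10^5 / (0.603 × 155² × 39.4) = 0.946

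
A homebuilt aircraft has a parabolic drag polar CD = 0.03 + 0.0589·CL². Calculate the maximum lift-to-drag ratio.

(L/D)max = 11.9

For CD = CD0 + K·CL², (L/D)max occurs at CL* = √(CD0/K) and equals 1/(2√(K·CD0)).
(L/D)max = 1/(2√(0.0589 × 0.03)) = 1/(2 × 0.04204) = 11.9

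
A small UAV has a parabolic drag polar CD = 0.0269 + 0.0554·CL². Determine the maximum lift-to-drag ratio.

For CD = CD0 + K·CL², (L/D)max occurs at CL* = √(CD0/K) and equals 1/(2√(K·CD0)).
(L/D)max = 1/(2√(0.0554 × 0.0269)) = 1/(2 × 0.0386) = 13

(L/D)max = 13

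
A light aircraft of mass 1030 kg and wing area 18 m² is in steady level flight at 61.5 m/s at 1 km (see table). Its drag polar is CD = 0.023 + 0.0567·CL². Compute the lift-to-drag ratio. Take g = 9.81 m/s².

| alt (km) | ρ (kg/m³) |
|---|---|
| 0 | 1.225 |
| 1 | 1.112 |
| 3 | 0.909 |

L/D = 9.87

At 1 km, from the table: ρ = 1.112 kg/m³.
Weight W = mg = 1030 × 9.81 = 10104 N; in level flight L = W.
q = ½ρv² = ½ × 1.112 × 61.5² = 2103 Pa.
Required CL = L/(qS) = 10104/(2103·18) = 0.2669.
CD = 0.023 + 0.0567 × 0.2669² = 0.02704.
L/D = CL/CD = 0.2669 / 0.02704 = 9.87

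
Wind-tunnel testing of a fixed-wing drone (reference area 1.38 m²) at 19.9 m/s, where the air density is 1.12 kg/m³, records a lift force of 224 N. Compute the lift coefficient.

CL = 0.732

From L = ½ρv²S·CL, rearranging gives CL = 2L/(ρv²S).
CL = 2 × 224 / (1.12 × 19.9² × 1.38) = 0.732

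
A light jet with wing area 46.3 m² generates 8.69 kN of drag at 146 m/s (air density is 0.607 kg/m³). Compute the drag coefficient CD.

From D = ½ρv²S·CD, rearranging gives CD = 2D/(ρv²S).
CD = 2 × 8690 / (0.607 × 146² × 46.3) = 0.029

CD = 0.029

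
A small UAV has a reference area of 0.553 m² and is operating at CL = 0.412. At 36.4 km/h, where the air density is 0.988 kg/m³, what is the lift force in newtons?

L = 11.5 N

Convert speed: v = 36.4 km/h ÷ 3.6 = 10.11 m/s.
Dynamic pressure q = ½ρv² = ½ × 0.988 × 10.11² = 50.5 Pa.
L = q·S·CL = 50.5 × 0.553 × 0.412 = 11.5 N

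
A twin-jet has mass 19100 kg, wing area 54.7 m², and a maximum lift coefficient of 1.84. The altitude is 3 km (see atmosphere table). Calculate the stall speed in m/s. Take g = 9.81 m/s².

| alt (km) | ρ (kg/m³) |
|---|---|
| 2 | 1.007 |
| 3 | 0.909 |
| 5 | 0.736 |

At 3 km, from the table: ρ = 0.909 kg/m³.
At stall, lift equals weight: L = W = m·g = 19100 × 9.81 = 1.874×10^5 N.
V_stall = √(2W/(ρ·S·CL,max)) = √(2 × 1.874×10^5 / (0.909 × 54.7 × 1.84))
V_stall = √4096 = 64 m/s

V_stall = 64 m/s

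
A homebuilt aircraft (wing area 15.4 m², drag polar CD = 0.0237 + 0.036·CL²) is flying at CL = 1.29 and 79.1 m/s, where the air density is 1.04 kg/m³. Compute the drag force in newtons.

D = 4190 N

CD = 0.0237 + 0.036 × 1.29² = 0.08361
D = ½ρv²S·CD = ½ × 1.04 × 79.1² × 15.4 × 0.08361 = 4190 N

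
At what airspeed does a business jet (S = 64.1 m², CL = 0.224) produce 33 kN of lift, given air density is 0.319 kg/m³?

v = 120 m/s

L = ½ρv²S·CL ⇒ v = √(2L/(ρ·S·CL))
v = √(2 × 33000 / (0.319 × 64.1 × 0.224)) = √14410 = 120 m/s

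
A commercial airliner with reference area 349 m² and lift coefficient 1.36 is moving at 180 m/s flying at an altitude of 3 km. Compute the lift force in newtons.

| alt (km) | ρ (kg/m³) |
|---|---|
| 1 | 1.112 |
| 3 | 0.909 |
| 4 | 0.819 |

L = 6.99×10^6 N

At 3 km, from the table: ρ = 0.909 kg/m³.
L = ½ρv²S·CL = ½ × 0.909 × 180² × 349 × 1.36 = 6.99×10^6 N ≈ 6990 kN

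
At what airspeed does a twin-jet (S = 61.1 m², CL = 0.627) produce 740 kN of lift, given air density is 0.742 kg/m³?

L = ½ρv²S·CL ⇒ v = √(2L/(ρ·S·CL))
v = √(2 × 7.4×10^5 / (0.742 × 61.1 × 0.627)) = √52070 = 228 m/s

v = 228 m/s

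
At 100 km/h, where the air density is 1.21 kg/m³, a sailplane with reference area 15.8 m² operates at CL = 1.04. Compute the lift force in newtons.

Convert speed: v = 100 km/h ÷ 3.6 = 27.78 m/s.
Dynamic pressure q = ½ρv² = ½ × 1.21 × 27.78² = 466.8 Pa.
L = q·S·CL = 466.8 × 15.8 × 1.04 = 7670 N ≈ 7.67 kN

L = 7670 N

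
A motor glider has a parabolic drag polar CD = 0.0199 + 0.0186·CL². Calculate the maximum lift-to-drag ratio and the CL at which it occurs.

For CD = CD0 + K·CL², (L/D)max occurs at CL* = √(CD0/K) and equals 1/(2√(K·CD0)).
(L/D)max = 1/(2√(0.0186 × 0.0199)) = 1/(2 × 0.01924) = 26
CL* = √(0.0199/0.0186) = 1.03

(L/D)max = 26, at CL = 1.03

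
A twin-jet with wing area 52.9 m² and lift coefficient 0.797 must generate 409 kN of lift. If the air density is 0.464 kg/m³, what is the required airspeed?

L = ½ρv²S·CL ⇒ v = √(2L/(ρ·S·CL))
v = √(2 × 4.09×10^5 / (0.464 × 52.9 × 0.797)) = √41810 = 204 m/s

v = 204 m/s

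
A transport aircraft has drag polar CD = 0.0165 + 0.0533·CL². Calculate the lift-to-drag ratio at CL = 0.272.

L/D = 13.3

CD = 0.0165 + 0.0533 × 0.272² = 0.02044
L/D = CL/CD = 0.272 / 0.02044 = 13.3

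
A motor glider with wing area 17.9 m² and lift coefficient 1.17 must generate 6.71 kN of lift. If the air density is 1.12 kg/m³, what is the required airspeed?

L = ½ρv²S·CL ⇒ v = √(2L/(ρ·S·CL))
v = √(2 × 6710 / (1.12 × 17.9 × 1.17)) = √572.1 = 23.9 m/s

v = 23.9 m/s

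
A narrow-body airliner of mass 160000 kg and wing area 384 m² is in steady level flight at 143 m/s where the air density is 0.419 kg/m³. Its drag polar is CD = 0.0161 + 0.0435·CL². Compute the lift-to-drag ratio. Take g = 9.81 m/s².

In steady level flight, lift balances weight: W = mg = 160000 × 9.81 = 1.5696×10^6 N.
q = ½ρv² = ½ × 0.419 × 143² = 4284 Pa.
CL = W/(q·S) = 1.5696×10^6 / (4284 × 384) = 0.9541.
CD = 0.0161 + 0.0435 × 0.9541² = 0.0557.
L/D = CL/CD = 0.9541 / 0.0557 = 17.1

L/D = 17.1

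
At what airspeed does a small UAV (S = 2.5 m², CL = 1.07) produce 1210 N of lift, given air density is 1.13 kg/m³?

L = ½ρv²S·CL ⇒ v = √(2L/(ρ·S·CL))
v = √(2 × 1210 / (1.13 × 2.5 × 1.07)) = √800.6 = 28.3 m/s

v = 28.3 m/s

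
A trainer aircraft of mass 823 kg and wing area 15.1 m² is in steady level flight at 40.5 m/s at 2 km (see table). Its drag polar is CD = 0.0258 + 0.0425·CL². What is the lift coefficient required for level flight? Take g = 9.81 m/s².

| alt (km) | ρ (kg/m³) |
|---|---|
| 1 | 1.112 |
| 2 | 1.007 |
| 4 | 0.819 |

CL = 0.647

At 2 km, from the table: ρ = 1.007 kg/m³.
Level flight ⇒ L = W = m·g = 823 × 9.81 = 8073.6 N.
Dynamic pressure q = 0.5 × 1.007 × 40.5² = 825.9 Pa.
CL = 2W/(ρv²S) = 2×8073.6/(1.007×40.5²×15.1) = 0.6474.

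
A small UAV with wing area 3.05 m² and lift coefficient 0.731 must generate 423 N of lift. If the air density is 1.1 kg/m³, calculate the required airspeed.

v = 18.6 m/s

L = ½ρv²S·CL ⇒ v = √(2L/(ρ·S·CL))
v = √(2 × 423 / (1.1 × 3.05 × 0.731)) = √345 = 18.6 m/s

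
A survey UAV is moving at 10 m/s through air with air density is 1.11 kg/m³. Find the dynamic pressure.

q = 55.5 Pa

q = ½ρv² = ½ × 1.11 × 10² = 55.5 Pa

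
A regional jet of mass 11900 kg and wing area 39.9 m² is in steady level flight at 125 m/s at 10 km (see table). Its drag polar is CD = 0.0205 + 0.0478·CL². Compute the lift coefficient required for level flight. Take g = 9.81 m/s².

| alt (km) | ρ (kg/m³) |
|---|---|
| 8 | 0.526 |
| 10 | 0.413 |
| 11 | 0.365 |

At 10 km, from the table: ρ = 0.413 kg/m³.
In steady level flight, lift balances weight: W = mg = 11900 × 9.81 = 1.1674×10^5 N.
q = ½ρv² = ½ × 0.413 × 125² = 3227 Pa.
CL = 2W/(ρv²S) = 2×1.1674×10^5/(0.413×125²×39.9) = 0.9068.

CL = 0.907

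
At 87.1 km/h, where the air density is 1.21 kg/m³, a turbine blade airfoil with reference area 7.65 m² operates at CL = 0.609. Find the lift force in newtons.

Convert speed: v = 87.1 km/h ÷ 3.6 = 24.19 m/s.
L = ½ρv²S·CL = ½ × 1.21 × 24.19² × 7.65 × 0.609 = 1650 N

L = 1650 N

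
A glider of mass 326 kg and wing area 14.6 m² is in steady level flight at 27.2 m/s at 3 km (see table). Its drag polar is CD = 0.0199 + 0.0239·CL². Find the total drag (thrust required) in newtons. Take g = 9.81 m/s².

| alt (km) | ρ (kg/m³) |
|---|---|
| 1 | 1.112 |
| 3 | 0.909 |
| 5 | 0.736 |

D = 147 N

At 3 km, from the table: ρ = 0.909 kg/m³.
Weight W = mg = 326 × 9.81 = 3198.1 N; in level flight L = W.
Dynamic pressure q = 0.5 × 0.909 × 27.2² = 336.3 Pa.
CL = 2W/(ρv²S) = 2×3198.1/(0.909×27.2²×14.6) = 0.6514.
CD = 0.0199 + 0.0239 × 0.6514² = 0.03004.
D = q·S·CD = 336.3 × 14.6 × 0.03004 = 147.5 N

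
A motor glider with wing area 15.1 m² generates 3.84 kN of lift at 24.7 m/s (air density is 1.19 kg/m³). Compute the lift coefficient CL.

CL = 0.701

From L = ½ρv²S·CL, rearranging gives CL = 2L/(ρv²S).
CL = 2 × 3840 / (1.19 × 24.7² × 15.1) = 0.701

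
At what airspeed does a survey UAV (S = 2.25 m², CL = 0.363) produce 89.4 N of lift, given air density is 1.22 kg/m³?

L = ½ρv²S·CL ⇒ v = √(2L/(ρ·S·CL))
v = √(2 × 89.4 / (1.22 × 2.25 × 0.363)) = √179.4 = 13.4 m/s

v = 13.4 m/s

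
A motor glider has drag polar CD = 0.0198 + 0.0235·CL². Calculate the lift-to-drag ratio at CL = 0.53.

L/D = 20.1

CD = 0.0198 + 0.0235 × 0.53² = 0.0264
L/D = CL/CD = 0.53 / 0.0264 = 20.1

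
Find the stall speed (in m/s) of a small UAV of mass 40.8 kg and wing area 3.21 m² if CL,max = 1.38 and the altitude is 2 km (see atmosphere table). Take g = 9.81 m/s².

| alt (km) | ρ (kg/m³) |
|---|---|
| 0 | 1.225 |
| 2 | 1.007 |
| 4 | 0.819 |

V_stall = 13.4 m/s

At 2 km, from the table: ρ = 1.007 kg/m³.
Stall occurs when L = W at CL,max. W = mg = 40.8 × 9.81 = 400.2 N.
V_stall = √(2W/(ρ·S·CL,max)) = √(2 × 400.2 / (1.007 × 3.21 × 1.38))
V_stall = √179.5 = 13.4 m/s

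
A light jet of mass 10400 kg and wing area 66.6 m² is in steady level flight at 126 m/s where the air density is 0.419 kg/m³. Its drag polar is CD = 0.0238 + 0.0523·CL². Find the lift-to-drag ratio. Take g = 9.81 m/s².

L/D = 13.2

In steady level flight, lift balances weight: W = mg = 10400 × 9.81 = 1.0202×10^5 N.
Dynamic pressure q = 0.5 × 0.419 × 126² = 3326 Pa.
CL = W/(q·S) = 1.0202×10^5 / (3326 × 66.6) = 0.4606.
CD = 0.0238 + 0.0523 × 0.4606² = 0.03489.
L/D = CL/CD = 0.4606 / 0.03489 = 13.2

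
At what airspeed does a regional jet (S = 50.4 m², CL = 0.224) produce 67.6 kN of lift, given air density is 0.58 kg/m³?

v = 144 m/s

L = ½ρv²S·CL ⇒ v = √(2L/(ρ·S·CL))
v = √(2 × 67600 / (0.58 × 50.4 × 0.224)) = √20650 = 144 m/s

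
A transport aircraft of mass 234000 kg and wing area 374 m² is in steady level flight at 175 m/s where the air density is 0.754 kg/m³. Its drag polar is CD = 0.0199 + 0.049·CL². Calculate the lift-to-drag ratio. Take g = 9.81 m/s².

In steady level flight, lift balances weight: W = mg = 234000 × 9.81 = 2.2955×10^6 N.
q = ½ρv² = ½ × 0.754 × 175² = 11550 Pa.
CL = W/(q·S) = 2.2955×10^6 / (11550 × 374) = 0.5316.
CD = 0.0199 + 0.049 × 0.5316² = 0.03375.
L/D = CL/CD = 0.5316 / 0.03375 = 15.8

L/D = 15.8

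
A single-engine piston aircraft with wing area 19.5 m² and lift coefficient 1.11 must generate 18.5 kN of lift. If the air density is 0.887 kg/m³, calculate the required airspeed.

L = ½ρv²S·CL ⇒ v = √(2L/(ρ·S·CL))
v = √(2 × 18500 / (0.887 × 19.5 × 1.11)) = √1927 = 43.9 m/s

v = 43.9 m/s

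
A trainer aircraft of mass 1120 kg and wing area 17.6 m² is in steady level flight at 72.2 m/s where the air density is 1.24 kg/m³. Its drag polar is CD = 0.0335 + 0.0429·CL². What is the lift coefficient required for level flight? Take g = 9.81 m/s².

CL = 0.193

In steady level flight, lift balances weight: W = mg = 1120 × 9.81 = 10987 N.
Dynamic pressure q = 0.5 × 1.24 × 72.2² = 3232 Pa.
Required CL = L/(qS) = 10987/(3232·17.6) = 0.1932.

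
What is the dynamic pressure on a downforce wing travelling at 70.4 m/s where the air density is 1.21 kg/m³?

q = ½ρv² = ½ × 1.21 × 70.4² = 3000 Pa

q = 3000 Pa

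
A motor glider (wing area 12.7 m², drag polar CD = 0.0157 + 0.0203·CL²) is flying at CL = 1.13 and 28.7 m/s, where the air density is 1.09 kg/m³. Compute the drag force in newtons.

CD = 0.0157 + 0.0203 × 1.13² = 0.04162
D = ½ρv²S·CD = ½ × 1.09 × 28.7² × 12.7 × 0.04162 = 237 N

D = 237 N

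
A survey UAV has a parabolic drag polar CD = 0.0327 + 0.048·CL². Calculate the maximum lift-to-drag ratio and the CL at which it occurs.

(L/D)max = 12.6, at CL = 0.825

For CD = CD0 + K·CL², (L/D)max occurs at CL* = √(CD0/K) and equals 1/(2√(K·CD0)).
(L/D)max = 1/(2√(0.048 × 0.0327)) = 1/(2 × 0.03962) = 12.6
CL* = √(0.0327/0.048) = 0.825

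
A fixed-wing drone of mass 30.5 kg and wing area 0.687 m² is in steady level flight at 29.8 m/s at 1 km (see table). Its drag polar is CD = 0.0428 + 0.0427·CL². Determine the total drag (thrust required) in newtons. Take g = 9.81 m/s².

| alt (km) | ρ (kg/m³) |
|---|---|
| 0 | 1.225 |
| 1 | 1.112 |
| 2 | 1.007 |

At 1 km, from the table: ρ = 1.112 kg/m³.
Level flight ⇒ L = W = m·g = 30.5 × 9.81 = 299.21 N.
Dynamic pressure q = 0.5 × 1.112 × 29.8² = 493.8 Pa.
CL = 2W/(ρv²S) = 2×299.21/(1.112×29.8²×0.687) = 0.8821.
CD = 0.0428 + 0.0427 × 0.8821² = 0.07602.
D = q·S·CD = 493.8 × 0.687 × 0.07602 = 25.79 N

D = 25.8 N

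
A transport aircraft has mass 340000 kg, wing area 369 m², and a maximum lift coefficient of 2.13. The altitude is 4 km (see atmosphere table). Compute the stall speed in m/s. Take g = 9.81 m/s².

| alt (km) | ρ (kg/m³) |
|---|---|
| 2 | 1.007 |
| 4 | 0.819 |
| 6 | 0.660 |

V_stall = 102 m/s

At 4 km, from the table: ρ = 0.819 kg/m³.
At stall, lift equals weight: L = W = m·g = 340000 × 9.81 = 3.335×10^6 N.
From L = ½ρV²S·CL,max = W: V_stall = √(2W/(ρSCL,max)) = √(2·3.335×10^6/(0.819·369·2.13))
V_stall = √10360 = 102 m/s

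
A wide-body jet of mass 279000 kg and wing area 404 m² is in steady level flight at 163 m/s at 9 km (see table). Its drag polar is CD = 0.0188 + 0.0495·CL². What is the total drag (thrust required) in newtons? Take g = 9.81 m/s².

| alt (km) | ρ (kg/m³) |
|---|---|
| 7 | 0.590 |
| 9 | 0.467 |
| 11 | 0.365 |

D = 1.95×10^5 N

At 9 km, from the table: ρ = 0.467 kg/m³.
In steady level flight, lift balances weight: W = mg = 279000 × 9.81 = 2.737×10^6 N.
q = ½ρv² = ½ × 0.467 × 163² = 6204 Pa.
CL = 2W/(ρv²S) = 2×2.737×10^6/(0.467×163²×404) = 1.092.
CD = 0.0188 + 0.0495 × 1.092² = 0.07783.
D = q·S·CD = 6204 × 404 × 0.07783 = 1.951×10^5 N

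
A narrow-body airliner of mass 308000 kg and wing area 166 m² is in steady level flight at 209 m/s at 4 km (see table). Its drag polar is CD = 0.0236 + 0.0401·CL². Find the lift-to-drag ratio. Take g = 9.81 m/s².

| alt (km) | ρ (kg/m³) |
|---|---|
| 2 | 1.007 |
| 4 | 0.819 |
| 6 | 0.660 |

L/D = 15.6

At 4 km, from the table: ρ = 0.819 kg/m³.
Level flight ⇒ L = W = m·g = 308000 × 9.81 = 3.0215×10^6 N.
q = ½ρv² = ½ × 0.819 × 209² = 17890 Pa.
Required CL = L/(qS) = 3.0215×10^6/(17890·166) = 1.018.
CD = 0.0236 + 0.0401 × 1.018² = 0.06512.
L/D = CL/CD = 1.018 / 0.06512 = 15.6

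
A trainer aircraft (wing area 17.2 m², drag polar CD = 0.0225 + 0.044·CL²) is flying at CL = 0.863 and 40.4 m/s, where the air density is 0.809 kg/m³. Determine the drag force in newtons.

D = 628 N

CD = 0.0225 + 0.044 × 0.863² = 0.05527
D = ½ρv²S·CD = ½ × 0.809 × 40.4² × 17.2 × 0.05527 = 628 N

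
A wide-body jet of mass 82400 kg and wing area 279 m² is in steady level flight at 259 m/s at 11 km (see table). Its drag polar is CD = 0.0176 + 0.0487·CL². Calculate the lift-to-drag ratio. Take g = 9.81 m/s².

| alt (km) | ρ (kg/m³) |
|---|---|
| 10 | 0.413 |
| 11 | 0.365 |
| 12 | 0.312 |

L/D = 11.6

At 11 km, from the table: ρ = 0.365 kg/m³.
In steady level flight, lift balances weight: W = mg = 82400 × 9.81 = 8.0834×10^5 N.
Dynamic pressure q = 0.5 × 0.365 × 259² = 12240 Pa.
CL = W/(q·S) = 8.0834×10^5 / (12240 × 279) = 0.2367.
CD = 0.0176 + 0.0487 × 0.2367² = 0.02033.
L/D = CL/CD = 0.2367 / 0.02033 = 11.6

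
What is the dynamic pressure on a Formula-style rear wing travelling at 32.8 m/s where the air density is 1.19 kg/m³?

q = ½ρv² = ½ × 1.19 × 32.8² = 640 Pa

q = 640 Pa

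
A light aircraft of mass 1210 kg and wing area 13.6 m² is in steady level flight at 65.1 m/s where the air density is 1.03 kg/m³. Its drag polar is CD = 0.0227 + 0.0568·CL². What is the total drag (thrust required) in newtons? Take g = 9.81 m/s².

In steady level flight, lift balances weight: W = mg = 1210 × 9.81 = 11870 N.
q = ½ρv² = ½ × 1.03 × 65.1² = 2183 Pa.
Required CL = L/(qS) = 11870/(2183·13.6) = 0.3999.
CD = 0.0227 + 0.0568 × 0.3999² = 0.03178.
D = q·S·CD = 2183 × 13.6 × 0.03178 = 943.4 N

D = 943 N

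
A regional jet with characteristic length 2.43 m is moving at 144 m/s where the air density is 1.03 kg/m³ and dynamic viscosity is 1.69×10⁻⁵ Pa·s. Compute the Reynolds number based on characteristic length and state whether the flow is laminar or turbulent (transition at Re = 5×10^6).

Re = 2.13×10^7 (turbulent)

Re = ρ·v·c/μ = 1.03 × 144 × 2.43 / (1.69×10⁻⁵) = 2.13×10^7
Since 2.13×10^7 > 5×10^6, the flow is turbulent.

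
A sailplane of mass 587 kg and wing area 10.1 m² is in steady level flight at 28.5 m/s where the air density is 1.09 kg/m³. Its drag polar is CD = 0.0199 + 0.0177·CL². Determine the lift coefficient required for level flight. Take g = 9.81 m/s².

CL = 1.29

Level flight ⇒ L = W = m·g = 587 × 9.81 = 5758.5 N.
Dynamic pressure q = 0.5 × 1.09 × 28.5² = 442.7 Pa.
CL = 2W/(ρv²S) = 2×5758.5/(1.09×28.5²×10.1) = 1.288.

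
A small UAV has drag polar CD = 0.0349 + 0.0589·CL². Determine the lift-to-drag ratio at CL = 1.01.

L/D = 10.6

CD = 0.0349 + 0.0589 × 1.01² = 0.09498
L/D = CL/CD = 1.01 / 0.09498 = 10.6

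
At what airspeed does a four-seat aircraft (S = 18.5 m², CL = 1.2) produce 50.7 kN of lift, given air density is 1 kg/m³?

L = ½ρv²S·CL ⇒ v = √(2L/(ρ·S·CL))
v = √(2 × 50700 / (1 × 18.5 × 1.2)) = √4568 = 67.6 m/s

v = 67.6 m/s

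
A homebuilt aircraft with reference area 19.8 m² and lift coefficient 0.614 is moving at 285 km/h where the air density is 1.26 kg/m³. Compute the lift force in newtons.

L = 48000 N

Convert speed: v = 285 km/h ÷ 3.6 = 79.17 m/s.
Dynamic pressure q = ½ρv² = ½ × 1.26 × 79.17² = 3948 Pa.
L = q·S·CL = 3948 × 19.8 × 0.614 = 48000 N ≈ 48 kN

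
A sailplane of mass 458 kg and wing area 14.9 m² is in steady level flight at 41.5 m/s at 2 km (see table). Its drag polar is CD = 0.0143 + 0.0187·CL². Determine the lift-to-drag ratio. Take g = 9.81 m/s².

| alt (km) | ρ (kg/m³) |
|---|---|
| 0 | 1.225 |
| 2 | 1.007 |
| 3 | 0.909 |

L/D = 21

At 2 km, from the table: ρ = 1.007 kg/m³.
In steady level flight, lift balances weight: W = mg = 458 × 9.81 = 4493 N.
Dynamic pressure q = 0.5 × 1.007 × 41.5² = 867.2 Pa.
CL = 2W/(ρv²S) = 2×4493/(1.007×41.5²×14.9) = 0.3477.
CD = 0.0143 + 0.0187 × 0.3477² = 0.01656.
L/D = CL/CD = 0.3477 / 0.01656 = 21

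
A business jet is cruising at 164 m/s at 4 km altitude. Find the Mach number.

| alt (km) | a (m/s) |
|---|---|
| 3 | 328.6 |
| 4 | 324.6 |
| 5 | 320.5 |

At 4 km, from the table: a = 324.6 m/s.
M = v/a = 164 / 324.6 = 0.505

M = 0.505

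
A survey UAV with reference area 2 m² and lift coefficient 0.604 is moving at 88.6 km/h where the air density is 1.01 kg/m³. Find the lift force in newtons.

L = 370 N

Convert speed: v = 88.6 km/h ÷ 3.6 = 24.61 m/s.
Dynamic pressure q = ½ρv² = ½ × 1.01 × 24.61² = 305.9 Pa.
L = q·S·CL = 305.9 × 2 × 0.604 = 370 N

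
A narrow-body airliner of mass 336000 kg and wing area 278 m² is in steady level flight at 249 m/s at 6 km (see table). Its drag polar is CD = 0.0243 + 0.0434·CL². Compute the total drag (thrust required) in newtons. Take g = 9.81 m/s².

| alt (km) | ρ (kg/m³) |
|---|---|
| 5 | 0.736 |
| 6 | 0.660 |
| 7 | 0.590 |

At 6 km, from the table: ρ = 0.660 kg/m³.
Level flight ⇒ L = W = m·g = 336000 × 9.81 = 3.2962×10^6 N.
Dynamic pressure q = 0.5 × 0.66 × 249² = 20460 Pa.
CL = W/(q·S) = 3.2962×10^6 / (20460 × 278) = 0.5795.
CD = 0.0243 + 0.0434 × 0.5795² = 0.03887.
D = q·S·CD = 20460 × 278 × 0.03887 = 2.211×10^5 N

D = 2.21×10^5 N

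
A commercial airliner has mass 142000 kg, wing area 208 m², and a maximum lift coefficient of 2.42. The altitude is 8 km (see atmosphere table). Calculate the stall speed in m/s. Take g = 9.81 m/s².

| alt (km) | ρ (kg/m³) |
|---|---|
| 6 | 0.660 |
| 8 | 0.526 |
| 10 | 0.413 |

V_stall = 103 m/s

At 8 km, from the table: ρ = 0.526 kg/m³.
Stall occurs when L = W at CL,max. W = mg = 142000 × 9.81 = 1.393×10^6 N.
V_stall = √(2W/(ρ·S·CL,max)) = √(2 × 1.393×10^6 / (0.526 × 208 × 2.42))
V_stall = √10520 = 103 m/s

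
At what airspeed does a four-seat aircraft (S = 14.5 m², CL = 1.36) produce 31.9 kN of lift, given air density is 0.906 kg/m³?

L = ½ρv²S·CL ⇒ v = √(2L/(ρ·S·CL))
v = √(2 × 31900 / (0.906 × 14.5 × 1.36)) = √3571 = 59.8 m/s

v = 59.8 m/s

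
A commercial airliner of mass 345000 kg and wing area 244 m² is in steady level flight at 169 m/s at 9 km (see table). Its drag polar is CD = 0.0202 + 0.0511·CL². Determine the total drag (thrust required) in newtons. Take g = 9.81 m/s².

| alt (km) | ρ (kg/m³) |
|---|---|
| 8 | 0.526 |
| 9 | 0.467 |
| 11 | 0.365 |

At 9 km, from the table: ρ = 0.467 kg/m³.
Level flight ⇒ L = W = m·g = 345000 × 9.81 = 3.3844×10^6 N.
Dynamic pressure q = 0.5 × 0.467 × 169² = 6669 Pa.
Required CL = L/(qS) = 3.3844×10^6/(6669·244) = 2.08.
CD = 0.0202 + 0.0511 × 2.08² = 0.2413.
D = q·S·CD = 6669 × 244 × 0.2413 = 3.926×10^5 N

D = 3.93×10^5 N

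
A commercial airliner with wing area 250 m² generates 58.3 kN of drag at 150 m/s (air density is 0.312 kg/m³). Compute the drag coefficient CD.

CD = 0.0664

From D = ½ρv²S·CD, rearranging gives CD = 2D/(ρv²S).
CD = 2 × 58300 / (0.312 × 150² × 250) = 0.0664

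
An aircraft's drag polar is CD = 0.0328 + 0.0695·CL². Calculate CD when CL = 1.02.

CD = 0.105

CD = 0.0328 + 0.0695 × 1.02² = 0.0328 + 0.07231 = 0.105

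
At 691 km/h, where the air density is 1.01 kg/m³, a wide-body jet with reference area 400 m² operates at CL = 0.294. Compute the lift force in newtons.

Convert speed: v = 691 km/h ÷ 3.6 = 191.9 m/s.
Dynamic pressure q = ½ρv² = ½ × 1.01 × 191.9² = 18610 Pa.
L = q·S·CL = 18610 × 400 × 0.294 = 2.19×10^6 N ≈ 2190 kN

L = 2.19×10^6 N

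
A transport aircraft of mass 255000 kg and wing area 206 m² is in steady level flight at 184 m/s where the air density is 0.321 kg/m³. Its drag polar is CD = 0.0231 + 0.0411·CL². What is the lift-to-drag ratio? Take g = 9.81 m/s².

Weight W = mg = 255000 × 9.81 = 2.5016×10^6 N; in level flight L = W.
q = ½ρv² = ½ × 0.321 × 184² = 5434 Pa.
CL = W/(q·S) = 2.5016×10^6 / (5434 × 206) = 2.235.
CD = 0.0231 + 0.0411 × 2.235² = 0.2284.
L/D = CL/CD = 2.235 / 0.2284 = 9.79

L/D = 9.79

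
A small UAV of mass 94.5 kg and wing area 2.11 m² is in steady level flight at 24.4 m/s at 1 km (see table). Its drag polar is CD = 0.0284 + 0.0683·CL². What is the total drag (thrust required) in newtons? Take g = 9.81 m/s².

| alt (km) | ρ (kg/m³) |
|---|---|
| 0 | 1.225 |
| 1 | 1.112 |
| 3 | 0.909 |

D = 104 N

At 1 km, from the table: ρ = 1.112 kg/m³.
Level flight ⇒ L = W = m·g = 94.5 × 9.81 = 927.05 N.
q = ½ρv² = ½ × 1.112 × 24.4² = 331 Pa.
Required CL = L/(qS) = 927.05/(331·2.11) = 1.327.
CD = 0.0284 + 0.0683 × 1.327² = 0.1487.
D = q·S·CD = 331 × 2.11 × 0.1487 = 103.9 N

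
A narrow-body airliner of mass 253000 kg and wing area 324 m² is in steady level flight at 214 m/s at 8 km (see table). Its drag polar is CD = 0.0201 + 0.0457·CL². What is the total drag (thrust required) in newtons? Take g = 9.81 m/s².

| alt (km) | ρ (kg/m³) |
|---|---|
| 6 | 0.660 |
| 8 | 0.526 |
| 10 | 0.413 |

D = 1.51×10^5 N

At 8 km, from the table: ρ = 0.526 kg/m³.
Level flight ⇒ L = W = m·g = 253000 × 9.81 = 2.4819×10^6 N.
q = ½ρv² = ½ × 0.526 × 214² = 12040 Pa.
Required CL = L/(qS) = 2.4819×10^6/(12040·324) = 0.636.
CD = 0.0201 + 0.0457 × 0.636² = 0.03859.
D = q·S·CD = 12040 × 324 × 0.03859 = 1.506×10^5 N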